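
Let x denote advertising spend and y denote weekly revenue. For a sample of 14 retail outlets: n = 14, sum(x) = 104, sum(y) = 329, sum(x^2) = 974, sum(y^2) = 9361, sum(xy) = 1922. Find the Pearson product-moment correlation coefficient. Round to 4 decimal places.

-0.9111

Numerator: nΣxy − (Σx)(Σy) = 14·1922 − (104)(329) = -7308
Denominator: √[(nΣx²−(Σx)²)(nΣy²−(Σy)²)]
  nΣx²−(Σx)² = 14·974 − 10816 = 2820;  nΣy²−(Σy)² = 14·9361 − 108241 = 22813
  √(2820·22813) = √64332660 = 8020.7643
r = -7308 / 8020.7643 = -0.9111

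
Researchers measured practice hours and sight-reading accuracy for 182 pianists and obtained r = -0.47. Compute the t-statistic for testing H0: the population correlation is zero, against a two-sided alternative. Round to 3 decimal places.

1 − r² = 1 − 0.2209 = 0.7791;  √(1−r²) = 0.882666
√(n−2) = √180 = 13.416408
t = r·√(n−2)/√(1−r²) = -0.47 · 13.416408 / 0.882666 = -7.144

-7.144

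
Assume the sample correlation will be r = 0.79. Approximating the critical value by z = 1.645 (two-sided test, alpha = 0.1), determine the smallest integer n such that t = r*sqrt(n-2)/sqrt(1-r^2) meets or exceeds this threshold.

4

r√(n−2)/√(1−r²) ≥ 1.645  ⇔  n−2 ≥ (1.645)²·(1−r²)/r²
(1−r²)/r² = (1−0.6241)/0.6241 = 0.6023
n ≥ 2 + 2.706025·0.6023 = 2 + 1.6298 = 3.6298
⌈3.6298⌉ = 4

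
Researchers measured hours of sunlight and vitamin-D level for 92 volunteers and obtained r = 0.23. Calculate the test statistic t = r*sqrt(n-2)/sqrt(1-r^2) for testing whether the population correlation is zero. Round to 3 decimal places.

1 − r² = 1 − 0.0529 = 0.9471;  √(1−r²) = 0.973191
√(n−2) = √90 = 9.486833
t = r·√(n−2)/√(1−r²) = 0.23 · 9.486833 / 0.973191 = 2.242

2.242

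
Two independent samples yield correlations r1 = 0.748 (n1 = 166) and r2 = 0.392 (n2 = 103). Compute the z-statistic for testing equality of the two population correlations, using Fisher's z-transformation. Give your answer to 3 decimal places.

4.363

Fisher z-transforms: z1 = atanh(0.748) = 0.968399, z2 = atanh(0.392) = 0.414161; difference d = 0.554238
Var(d) = 1/163 + 1/100 = 0.0061350 + 0.0100000 = 0.0161350
z = d/√Var(d) = 0.554238 / √0.0161350 = 0.554238 / 0.127024 = 4.363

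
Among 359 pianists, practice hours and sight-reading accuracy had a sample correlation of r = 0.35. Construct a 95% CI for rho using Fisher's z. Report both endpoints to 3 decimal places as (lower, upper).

z_r = atanh(0.35) = 0.365444;  SE = 1/√(n−3) = 1/√356 = 0.053000
z-limits: 0.365444 ± 1.960·0.053000 = 0.365444 ± 0.103880 = [0.261564, 0.469324]
ρ-limits: (tanh 0.261564, tanh 0.469324) = (0.256, 0.438)

(0.256, 0.438)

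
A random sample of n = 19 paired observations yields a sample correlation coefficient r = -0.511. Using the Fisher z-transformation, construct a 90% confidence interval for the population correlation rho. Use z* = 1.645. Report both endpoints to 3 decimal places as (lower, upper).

z_r = atanh(-0.511) = -0.564082;  SE = 1/√(n−3) = 1/√16 = 0.250000
z-limits: -0.564082 ± 1.645·0.250000 = -0.564082 ± 0.411250 = [-0.975332, -0.152832]
ρ-limits: (tanh -0.975332, tanh -0.152832) = (-0.751, -0.152)

(-0.751, -0.152)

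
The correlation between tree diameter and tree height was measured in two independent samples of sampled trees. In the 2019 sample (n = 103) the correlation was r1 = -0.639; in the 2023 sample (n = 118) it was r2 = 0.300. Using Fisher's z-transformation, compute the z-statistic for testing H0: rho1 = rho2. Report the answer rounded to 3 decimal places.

-7.796

z1 = atanh(-0.639) = -0.756482,  z2 = atanh(0.300) = 0.309520
SE = √(1/(n1−3) + 1/(n2−3)) = √(1/100 + 1/115) = √(0.0100000 + 0.0086957) = √0.0186957 = 0.136732
z = (z1 − z2)/SE = (-0.756482 − 0.309520) / 0.136732 = -1.066002 / 0.136732 = -7.796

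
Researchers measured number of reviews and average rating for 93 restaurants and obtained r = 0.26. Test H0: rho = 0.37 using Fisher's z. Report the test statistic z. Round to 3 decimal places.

-1.160

Fisher z: atanh(0.26) = 0.266108, atanh(0.37) = 0.388423
z = (z_r − z_0)·√(n−3) = (0.266108 − 0.388423)·√90 = -0.122315 · 9.486833 = -1.160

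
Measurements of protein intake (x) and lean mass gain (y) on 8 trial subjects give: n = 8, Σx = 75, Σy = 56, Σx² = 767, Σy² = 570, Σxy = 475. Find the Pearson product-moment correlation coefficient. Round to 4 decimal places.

-0.4689

Numerator: nΣxy − (Σx)(Σy) = 8·475 − (75)(56) = -400
Denominator: √[(nΣx²−(Σx)²)(nΣy²−(Σy)²)]
  nΣx²−(Σx)² = 8·767 − 5625 = 511;  nΣy²−(Σy)² = 8·570 − 3136 = 1424
  √(511·1424) = √727664 = 853.0322
r = -400 / 853.0322 = -0.4689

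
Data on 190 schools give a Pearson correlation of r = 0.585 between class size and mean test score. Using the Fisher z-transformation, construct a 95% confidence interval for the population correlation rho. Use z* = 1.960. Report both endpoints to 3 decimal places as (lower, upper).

Fisher z: z_r = atanh(r) = ½·ln((1+0.585)/(1−0.585)) = 0.670031
SE(z) = 1/√(n−3) = 1/√187 = 0.073127
95% ⇒ z* = 1.960; margin = 1.960·0.073127 = 0.143329
CI on z-scale: (0.526702, 0.813360)
Back-transform: tanh(0.526702) = 0.482856, tanh(0.813360) = 0.671440

(0.483, 0.671)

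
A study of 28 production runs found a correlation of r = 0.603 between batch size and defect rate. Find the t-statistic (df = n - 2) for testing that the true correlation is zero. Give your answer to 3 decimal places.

3.854

t = r·√(n−2) / √(1−r²) with r = 0.603, n = 28
  = 0.603·√26 / √(1 − 0.363609)
  = 0.603·5.099020 / 0.797741
  = 3.074709 / 0.797741 = 3.854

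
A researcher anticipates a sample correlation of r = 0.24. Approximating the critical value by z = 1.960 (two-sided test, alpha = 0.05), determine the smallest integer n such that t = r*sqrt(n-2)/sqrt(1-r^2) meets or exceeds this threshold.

65

r√(n−2)/√(1−r²) ≥ 1.960  ⇔  n−2 ≥ (1.960)²·(1−r²)/r²
(1−r²)/r² = (1−0.0576)/0.0576 = 16.3611
n ≥ 2 + 3.8416·16.3611 = 2 + 62.8528 = 64.8528
⌈64.8528⌉ = 65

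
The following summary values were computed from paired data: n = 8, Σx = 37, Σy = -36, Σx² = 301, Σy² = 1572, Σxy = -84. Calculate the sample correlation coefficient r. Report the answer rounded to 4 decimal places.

0.1928

Numerator: nΣxy − (Σx)(Σy) = 8·(-84) − (37)(-36) = 660
Denominator: √[(nΣx²−(Σx)²)(nΣy²−(Σy)²)]
  nΣx²−(Σx)² = 8·301 − 1369 = 1039;  nΣy²−(Σy)² = 8·1572 − 1296 = 11280
  √(1039·11280) = √11719920 = 3423.4369
r = 660 / 3423.4369 = 0.1928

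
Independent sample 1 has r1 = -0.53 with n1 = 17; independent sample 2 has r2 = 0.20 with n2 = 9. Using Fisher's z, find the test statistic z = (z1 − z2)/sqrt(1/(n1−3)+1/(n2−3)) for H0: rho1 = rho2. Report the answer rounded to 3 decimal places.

-1.625

Fisher z-transforms: z1 = atanh(-0.53) = -0.590145, z2 = atanh(0.20) = 0.202733; difference d = -0.792878
Var(d) = 1/14 + 1/6 = 0.0714286 + 0.1666667 = 0.2380953
z = d/√Var(d) = -0.792878 / √0.2380953 = -0.792878 / 0.487950 = -1.625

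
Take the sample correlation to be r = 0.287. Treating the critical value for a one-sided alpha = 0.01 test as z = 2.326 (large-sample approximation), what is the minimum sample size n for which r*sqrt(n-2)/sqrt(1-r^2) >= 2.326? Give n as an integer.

Need r·√(n−2)/√(1−r²) ≥ 2.326
√(n−2) ≥ 2.326·√(1−0.082369) / 0.287 = 2.326·0.957931 / 0.287 = 7.7636
n−2 ≥ 60.2735  ⇒  n ≥ 62.2735
Smallest integer n = 63

63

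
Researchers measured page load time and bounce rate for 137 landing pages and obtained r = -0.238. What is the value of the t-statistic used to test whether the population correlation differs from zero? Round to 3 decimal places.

1 − r² = 1 − 0.056644 = 0.943356;  √(1−r²) = 0.971265
√(n−2) = √135 = 11.618950
t = r·√(n−2)/√(1−r²) = -0.238 · 11.618950 / 0.971265 = -2.847

-2.847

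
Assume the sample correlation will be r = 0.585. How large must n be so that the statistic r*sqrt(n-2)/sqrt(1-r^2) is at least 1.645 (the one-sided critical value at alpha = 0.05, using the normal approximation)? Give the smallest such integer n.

8

Need r·√(n−2)/√(1−r²) ≥ 1.645
√(n−2) ≥ 1.645·√(1−0.342225) / 0.585 = 1.645·0.811033 / 0.585 = 2.2806
n−2 ≥ 5.2011  ⇒  n ≥ 7.2011
Smallest integer n = 8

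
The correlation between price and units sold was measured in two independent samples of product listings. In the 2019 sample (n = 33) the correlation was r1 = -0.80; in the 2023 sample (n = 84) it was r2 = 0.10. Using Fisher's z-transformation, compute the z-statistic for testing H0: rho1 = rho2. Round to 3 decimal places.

z1 = atanh(-0.80) = -1.098612,  z2 = atanh(0.10) = 0.100335
SE = √(1/(n1−3) + 1/(n2−3)) = √(1/30 + 1/81) = √(0.0333333 + 0.0123457) = √0.0456790 = 0.213726
z = (z1 − z2)/SE = (-1.098612 − 0.100335) / 0.213726 = -1.198947 / 0.213726 = -5.610

-5.610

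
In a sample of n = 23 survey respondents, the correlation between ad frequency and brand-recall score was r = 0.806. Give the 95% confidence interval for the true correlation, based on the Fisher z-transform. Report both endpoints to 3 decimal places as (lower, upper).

(0.590, 0.914)

Fisher z: z_r = atanh(r) = ½·ln((1+0.806)/(1−0.806)) = 1.115506
SE(z) = 1/√(n−3) = 1/√20 = 0.223607
95% ⇒ z* = 1.960; margin = 1.960·0.223607 = 0.438270
CI on z-scale: (0.677236, 1.553776)
Back-transform: tanh(0.677236) = 0.589720, tanh(1.553776) = 0.914406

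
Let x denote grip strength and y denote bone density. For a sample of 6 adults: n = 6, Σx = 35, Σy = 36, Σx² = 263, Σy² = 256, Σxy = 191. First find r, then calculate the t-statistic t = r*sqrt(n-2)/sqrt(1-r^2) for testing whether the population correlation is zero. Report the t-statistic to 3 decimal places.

-0.851

S_xy = nΣxy − ΣxΣy = 6·191 − 35·36 = 1146 − 1260 = -114
S_xx = nΣx² − (Σx)² = 6·263 − 35² = 1578 − 1225 = 353
S_yy = nΣy² − (Σy)² = 6·256 − 36² = 1536 − 1296 = 240
r = S_xy / √(S_xx·S_yy) = -114 / √(353·240) = -114 / √84720 = -114 / 291.0670 = -0.3917
t = r·√(n−2)/√(1−r²) = -0.3917·√4 / √(1−0.153429) = -0.783400 / 0.920093 = -0.851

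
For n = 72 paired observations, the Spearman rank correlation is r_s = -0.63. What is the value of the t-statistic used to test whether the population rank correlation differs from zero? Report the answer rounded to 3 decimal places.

1 − r_s² = 1 − 0.3969 = 0.6031;  √(1−r_s²) = 0.776595
√(n−2) = √70 = 8.366600
t = r_s·√(n−2)/√(1−r_s²) = -0.63 · 8.366600 / 0.776595 = -6.787

-6.787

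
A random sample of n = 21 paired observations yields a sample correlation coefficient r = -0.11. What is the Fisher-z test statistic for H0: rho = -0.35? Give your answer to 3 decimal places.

Fisher z: atanh(-0.11) = -0.110447, atanh(-0.35) = -0.365444
z = (z_r − z_0)·√(n−3) = (-0.110447 − (-0.365444))·√18 = 0.254997 · 4.242641 = 1.082

1.082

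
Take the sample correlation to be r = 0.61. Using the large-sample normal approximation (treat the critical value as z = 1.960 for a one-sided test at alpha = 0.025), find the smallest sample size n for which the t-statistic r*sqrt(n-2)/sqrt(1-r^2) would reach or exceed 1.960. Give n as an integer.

r√(n−2)/√(1−r²) ≥ 1.960  ⇔  n−2 ≥ (1.960)²·(1−r²)/r²
(1−r²)/r² = (1−0.3721)/0.3721 = 1.6874
n ≥ 2 + 3.8416·1.6874 = 2 + 6.4823 = 8.4823
⌈8.4823⌉ = 9

9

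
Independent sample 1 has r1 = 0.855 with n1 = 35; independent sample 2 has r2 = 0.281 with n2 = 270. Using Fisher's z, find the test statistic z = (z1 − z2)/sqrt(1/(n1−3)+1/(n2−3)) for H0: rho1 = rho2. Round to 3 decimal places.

5.269

Fisher z-transforms: z1 = atanh(0.855) = 1.274453, z2 = atanh(0.281) = 0.288767; difference d = 0.985686
Var(d) = 1/32 + 1/267 = 0.0312500 + 0.0037453 = 0.0349953
z = d/√Var(d) = 0.985686 / √0.0349953 = 0.985686 / 0.187070 = 5.269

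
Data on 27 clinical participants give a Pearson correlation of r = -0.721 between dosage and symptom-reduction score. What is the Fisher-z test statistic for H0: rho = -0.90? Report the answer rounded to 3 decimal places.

Fisher z: atanh(-0.721) = -0.909725, atanh(-0.90) = -1.472219
z = (z_r − z_0)·√(n−3) = (-0.909725 − (-1.472219))·√24 = 0.562494 · 4.898979 = 2.756

2.756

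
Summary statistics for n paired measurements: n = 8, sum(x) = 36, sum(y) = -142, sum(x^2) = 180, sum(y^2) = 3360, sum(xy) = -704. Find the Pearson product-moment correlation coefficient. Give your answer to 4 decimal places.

Numerator: nΣxy − (Σx)(Σy) = 8·(-704) − (36)(-142) = -520
Denominator: √[(nΣx²−(Σx)²)(nΣy²−(Σy)²)]
  nΣx²−(Σx)² = 8·180 − 1296 = 144;  nΣy²−(Σy)² = 8·3360 − 20164 = 6716
  √(144·6716) = √967104 = 983.4145
r = -520 / 983.4145 = -0.5288

-0.5288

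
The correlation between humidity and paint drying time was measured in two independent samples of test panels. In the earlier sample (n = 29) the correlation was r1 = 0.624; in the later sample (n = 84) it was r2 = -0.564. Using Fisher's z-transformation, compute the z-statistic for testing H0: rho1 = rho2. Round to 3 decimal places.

6.079

z1 = atanh(0.624) = 0.731529,  z2 = atanh(-0.564) = -0.638680
SE = √(1/(n1−3) + 1/(n2−3)) = √(1/26 + 1/81) = √(0.0384615 + 0.0123457) = √0.0508072 = 0.225405
z = (z1 − z2)/SE = (0.731529 − (-0.638680)) / 0.225405 = 1.370209 / 0.225405 = 6.079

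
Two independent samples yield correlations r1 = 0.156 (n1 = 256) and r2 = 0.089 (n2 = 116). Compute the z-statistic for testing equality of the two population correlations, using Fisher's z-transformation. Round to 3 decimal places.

0.601

z1 = atanh(0.156) = 0.157284,  z2 = atanh(0.089) = 0.089236
SE = √(1/(n1−3) + 1/(n2−3)) = √(1/253 + 1/113) = √(0.0039526 + 0.0088496) = √0.0128022 = 0.113147
z = (z1 − z2)/SE = (0.157284 − 0.089236) / 0.113147 = 0.068048 / 0.113147 = 0.601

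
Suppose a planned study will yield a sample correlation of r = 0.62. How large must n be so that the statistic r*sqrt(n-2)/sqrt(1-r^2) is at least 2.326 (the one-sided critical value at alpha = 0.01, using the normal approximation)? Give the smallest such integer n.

11

Need r·√(n−2)/√(1−r²) ≥ 2.326
√(n−2) ≥ 2.326·√(1−0.3844) / 0.62 = 2.326·0.784602 / 0.62 = 2.9435
n−2 ≥ 8.6642  ⇒  n ≥ 10.6642
Smallest integer n = 11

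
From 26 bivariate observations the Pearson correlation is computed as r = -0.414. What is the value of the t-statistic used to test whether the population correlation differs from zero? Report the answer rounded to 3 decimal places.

-2.228

t = r·√(n−2) / √(1−r²) with r = -0.414, n = 26
  = -0.414·√24 / √(1 − 0.171396)
  = -0.414·4.898979 / 0.910277
  = -2.028177 / 0.910277 = -2.228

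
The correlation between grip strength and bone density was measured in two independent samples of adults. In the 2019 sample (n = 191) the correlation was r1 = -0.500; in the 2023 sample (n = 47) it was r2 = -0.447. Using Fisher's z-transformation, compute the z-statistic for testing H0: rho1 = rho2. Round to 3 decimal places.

-0.408

z1 = atanh(-0.500) = -0.549306,  z2 = atanh(-0.447) = -0.480945
SE = √(1/(n1−3) + 1/(n2−3)) = √(1/188 + 1/44) = √(0.0053191 + 0.0227273) = √0.0280464 = 0.167471
z = (z1 − z2)/SE = (-0.549306 − (-0.480945)) / 0.167471 = -0.068361 / 0.167471 = -0.408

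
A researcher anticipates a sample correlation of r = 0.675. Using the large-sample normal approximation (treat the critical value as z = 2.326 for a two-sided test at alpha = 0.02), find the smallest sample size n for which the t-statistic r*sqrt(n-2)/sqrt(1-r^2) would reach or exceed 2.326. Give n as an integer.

9

Need r·√(n−2)/√(1−r²) ≥ 2.326
√(n−2) ≥ 2.326·√(1−0.455625) / 0.675 = 2.326·0.737818 / 0.675 = 2.5425
n−2 ≥ 6.4643  ⇒  n ≥ 8.4643
Smallest integer n = 9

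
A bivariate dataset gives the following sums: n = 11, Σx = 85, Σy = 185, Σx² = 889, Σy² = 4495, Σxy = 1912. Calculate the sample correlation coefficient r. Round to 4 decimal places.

0.8512

S_xy = nΣxy − ΣxΣy = 11·1912 − 85·185 = 21032 − 15725 = 5307
S_xx = nΣx² − (Σx)² = 11·889 − 85² = 9779 − 7225 = 2554
S_yy = nΣy² − (Σy)² = 11·4495 − 185² = 49445 − 34225 = 15220
r = S_xy / √(S_xx·S_yy) = 5307 / √(2554·15220) = 5307 / √38871880 = 5307 / 6234.7318 = 0.8512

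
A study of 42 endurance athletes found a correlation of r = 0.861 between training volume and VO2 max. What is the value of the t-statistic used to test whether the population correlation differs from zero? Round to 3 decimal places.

10.707

1 − r² = 1 − 0.741321 = 0.258679;  √(1−r²) = 0.508605
√(n−2) = √40 = 6.324555
t = r·√(n−2)/√(1−r²) = 0.861 · 6.324555 / 0.508605 = 10.707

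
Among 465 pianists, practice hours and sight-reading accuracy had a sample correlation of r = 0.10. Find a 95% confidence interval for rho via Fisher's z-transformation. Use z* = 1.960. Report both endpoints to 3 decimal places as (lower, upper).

(0.009, 0.189)

z_r = atanh(0.10) = 0.100335;  SE = 1/√(n−3) = 1/√462 = 0.046524
z-limits: 0.100335 ± 1.960·0.046524 = 0.100335 ± 0.091187 = [0.009148, 0.191522]
ρ-limits: (tanh 0.009148, tanh 0.191522) = (0.009, 0.189)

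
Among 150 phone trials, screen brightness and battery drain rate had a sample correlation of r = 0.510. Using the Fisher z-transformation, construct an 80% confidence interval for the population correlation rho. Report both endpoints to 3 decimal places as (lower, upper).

(0.428, 0.584)

Fisher z: z_r = atanh(r) = ½·ln((1+0.510)/(1−0.510)) = 0.562730
SE(z) = 1/√(n−3) = 1/√147 = 0.082479
80% ⇒ z* = 1.282; margin = 1.282·0.082479 = 0.105738
CI on z-scale: (0.456992, 0.668468)
Back-transform: tanh(0.456992) = 0.427629, tanh(0.668468) = 0.583971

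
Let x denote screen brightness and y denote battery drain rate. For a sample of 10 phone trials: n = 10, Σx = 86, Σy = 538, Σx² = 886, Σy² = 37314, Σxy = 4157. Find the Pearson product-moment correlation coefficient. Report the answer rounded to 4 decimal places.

-0.4244

Numerator: nΣxy − (Σx)(Σy) = 10·4157 − (86)(538) = -4698
Denominator: √[(nΣx²−(Σx)²)(nΣy²−(Σy)²)]
  nΣx²−(Σx)² = 10·886 − 7396 = 1464;  nΣy²−(Σy)² = 10·37314 − 289444 = 83696
  √(1464·83696) = √122530944 = 11069.3696
r = -4698 / 11069.3696 = -0.4244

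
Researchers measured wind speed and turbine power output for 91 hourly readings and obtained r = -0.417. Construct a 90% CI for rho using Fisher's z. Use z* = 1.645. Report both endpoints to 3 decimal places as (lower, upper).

(-0.551, -0.262)

z_r = atanh(-0.417) = -0.444055;  SE = 1/√(n−3) = 1/√88 = 0.106600
z-limits: -0.444055 ± 1.645·0.106600 = -0.444055 ± 0.175357 = [-0.619412, -0.268698]
ρ-limits: (tanh -0.619412, tanh -0.268698) = (-0.551, -0.262)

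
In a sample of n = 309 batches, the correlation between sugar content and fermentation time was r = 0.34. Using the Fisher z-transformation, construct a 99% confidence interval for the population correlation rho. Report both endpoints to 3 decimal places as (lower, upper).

(0.204, 0.463)

z_r = atanh(0.34) = 0.354093;  SE = 1/√(n−3) = 1/√306 = 0.057166
z-limits: 0.354093 ± 2.576·0.057166 = 0.354093 ± 0.147260 = [0.206833, 0.501353]
ρ-limits: (tanh 0.206833, tanh 0.501353) = (0.204, 0.463)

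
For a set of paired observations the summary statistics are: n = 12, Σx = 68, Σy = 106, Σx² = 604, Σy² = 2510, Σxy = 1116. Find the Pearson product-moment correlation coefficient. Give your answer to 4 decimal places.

0.8785

Numerator: nΣxy − (Σx)(Σy) = 12·1116 − (68)(106) = 6184
Denominator: √[(nΣx²−(Σx)²)(nΣy²−(Σy)²)]
  nΣx²−(Σx)² = 12·604 − 4624 = 2624;  nΣy²−(Σy)² = 12·2510 − 11236 = 18884
  √(2624·18884) = √49551616 = 7039.2909
r = 6184 / 7039.2909 = 0.8785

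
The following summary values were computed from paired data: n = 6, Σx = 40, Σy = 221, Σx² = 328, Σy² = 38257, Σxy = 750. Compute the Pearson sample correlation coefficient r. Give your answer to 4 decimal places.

Numerator: nΣxy − (Σx)(Σy) = 6·750 − (40)(221) = -4340
Denominator: √[(nΣx²−(Σx)²)(nΣy²−(Σy)²)]
  nΣx²−(Σx)² = 6·328 − 1600 = 368;  nΣy²−(Σy)² = 6·38257 − 48841 = 180701
  √(368·180701) = √66497968 = 8154.6286
r = -4340 / 8154.6286 = -0.5322

-0.5322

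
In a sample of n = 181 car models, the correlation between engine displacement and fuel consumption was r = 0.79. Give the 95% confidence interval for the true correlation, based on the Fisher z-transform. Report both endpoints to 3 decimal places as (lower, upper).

Fisher z: z_r = atanh(r) = ½·ln((1+0.79)/(1−0.79)) = 1.071432
SE(z) = 1/√(n−3) = 1/√178 = 0.074953
95% ⇒ z* = 1.960; margin = 1.960·0.074953 = 0.146908
CI on z-scale: (0.924524, 1.218340)
Back-transform: tanh(0.924524) = 0.728031, tanh(1.218340) = 0.839164

(0.728, 0.839)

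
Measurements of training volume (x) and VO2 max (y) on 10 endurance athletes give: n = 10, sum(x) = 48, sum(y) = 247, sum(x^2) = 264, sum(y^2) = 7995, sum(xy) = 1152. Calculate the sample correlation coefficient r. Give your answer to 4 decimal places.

-0.1332

Numerator: nΣxy − (Σx)(Σy) = 10·1152 − (48)(247) = -336
Denominator: √[(nΣx²−(Σx)²)(nΣy²−(Σy)²)]
  nΣx²−(Σx)² = 10·264 − 2304 = 336;  nΣy²−(Σy)² = 10·7995 − 61009 = 18941
  √(336·18941) = √6364176 = 2522.7319
r = -336 / 2522.7319 = -0.1332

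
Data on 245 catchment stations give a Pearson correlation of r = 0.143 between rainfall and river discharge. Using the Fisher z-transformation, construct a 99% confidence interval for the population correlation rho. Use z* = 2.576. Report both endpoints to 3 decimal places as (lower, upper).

(-0.022, 0.300)

Fisher z: z_r = atanh(r) = ½·ln((1+0.143)/(1−0.143)) = 0.143987
SE(z) = 1/√(n−3) = 1/√242 = 0.064282
99% ⇒ z* = 2.576; margin = 2.576·0.064282 = 0.165590
CI on z-scale: (-0.021603, 0.309577)
Back-transform: tanh(-0.021603) = -0.021600, tanh(0.309577) = 0.300052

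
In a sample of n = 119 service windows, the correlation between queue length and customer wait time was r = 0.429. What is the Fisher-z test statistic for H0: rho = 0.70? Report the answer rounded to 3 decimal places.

-4.401

Fisher z: atanh(0.429) = 0.458670, atanh(0.70) = 0.867301
z = (z_r − z_0)·√(n−3) = (0.458670 − 0.867301)·√116 = -0.408631 · 10.770330 = -4.401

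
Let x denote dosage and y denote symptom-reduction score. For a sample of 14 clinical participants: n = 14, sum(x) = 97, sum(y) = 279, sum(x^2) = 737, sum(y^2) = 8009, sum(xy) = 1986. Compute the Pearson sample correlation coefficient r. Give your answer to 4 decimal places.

0.1327

Numerator: nΣxy − (Σx)(Σy) = 14·1986 − (97)(279) = 741
Denominator: √[(nΣx²−(Σx)²)(nΣy²−(Σy)²)]
  nΣx²−(Σx)² = 14·737 − 9409 = 909;  nΣy²−(Σy)² = 14·8009 − 77841 = 34285
  √(909·34285) = √31165065 = 5582.5680
r = 741 / 5582.5680 = 0.1327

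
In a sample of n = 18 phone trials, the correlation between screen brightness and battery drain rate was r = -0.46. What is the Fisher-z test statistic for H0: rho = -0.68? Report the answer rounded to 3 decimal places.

Fisher z: atanh(-0.46) = -0.497311, atanh(-0.68) = -0.829114
z = (z_r − z_0)·√(n−3) = (-0.497311 − (-0.829114))·√15 = 0.331803 · 3.872983 = 1.285

1.285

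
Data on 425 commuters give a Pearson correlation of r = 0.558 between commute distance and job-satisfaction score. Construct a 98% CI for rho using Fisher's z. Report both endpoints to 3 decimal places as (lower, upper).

(0.475, 0.631)

Fisher z: z_r = atanh(r) = ½·ln((1+0.558)/(1−0.558)) = 0.629924
SE(z) = 1/√(n−3) = 1/√422 = 0.048679
98% ⇒ z* = 2.326; margin = 2.326·0.048679 = 0.113227
CI on z-scale: (0.516697, 0.743151)
Back-transform: tanh(0.516697) = 0.475147, tanh(0.743151) = 0.631045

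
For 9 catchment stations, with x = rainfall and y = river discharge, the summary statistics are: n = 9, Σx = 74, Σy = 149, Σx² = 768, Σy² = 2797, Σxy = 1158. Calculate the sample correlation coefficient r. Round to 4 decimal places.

-0.2924

S_xy = nΣxy − ΣxΣy = 9·1158 − 74·149 = 10422 − 11026 = -604
S_xx = nΣx² − (Σx)² = 9·768 − 74² = 6912 − 5476 = 1436
S_yy = nΣy² − (Σy)² = 9·2797 − 149² = 25173 − 22201 = 2972
r = S_xy / √(S_xx·S_yy) = -604 / √(1436·2972) = -604 / √4267792 = -604 / 2065.8635 = -0.2924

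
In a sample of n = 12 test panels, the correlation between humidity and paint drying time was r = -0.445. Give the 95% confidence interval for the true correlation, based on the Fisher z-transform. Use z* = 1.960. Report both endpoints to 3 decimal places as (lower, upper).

Fisher z: z_r = atanh(r) = ½·ln((1+(-0.445))/(1−(-0.445))) = -0.478448
SE(z) = 1/√(n−3) = 1/√9 = 0.333333
95% ⇒ z* = 1.960; margin = 1.960·0.333333 = 0.653333
CI on z-scale: (-1.131781, 0.174885)
Back-transform: tanh(-1.131781) = -0.811628, tanh(0.174885) = 0.173124

(-0.812, 0.173)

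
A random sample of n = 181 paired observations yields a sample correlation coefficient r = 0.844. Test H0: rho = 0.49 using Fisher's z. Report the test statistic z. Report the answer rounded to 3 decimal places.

z_r = atanh(0.844) = 1.234918,  z_0 = atanh(0.49) = 0.536060
SE = 1/√(n−3) = 1/√178 = 0.074953
z = (z_r − z_0)/SE = (1.234918 − 0.536060) / 0.074953 = 0.698858 / 0.074953 = 9.324

9.324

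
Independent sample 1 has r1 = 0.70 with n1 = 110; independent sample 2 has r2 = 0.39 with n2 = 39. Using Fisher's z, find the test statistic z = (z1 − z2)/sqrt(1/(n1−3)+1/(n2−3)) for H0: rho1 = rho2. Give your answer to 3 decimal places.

2.364

Fisher z-transforms: z1 = atanh(0.70) = 0.867301, z2 = atanh(0.39) = 0.411800; difference d = 0.455501
Var(d) = 1/107 + 1/36 = 0.0093458 + 0.0277778 = 0.0371236
z = d/√Var(d) = 0.455501 / √0.0371236 = 0.455501 / 0.192675 = 2.364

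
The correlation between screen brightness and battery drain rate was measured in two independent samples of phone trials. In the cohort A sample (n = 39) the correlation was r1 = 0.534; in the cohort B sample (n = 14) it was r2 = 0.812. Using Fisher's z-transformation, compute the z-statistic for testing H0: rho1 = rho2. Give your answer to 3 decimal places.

-1.559

z1 = atanh(0.534) = 0.595724,  z2 = atanh(0.812) = 1.132872
SE = √(1/(n1−3) + 1/(n2−3)) = √(1/36 + 1/11) = √(0.0277778 + 0.0909091) = √0.1186869 = 0.344510
z = (z1 − z2)/SE = (0.595724 − 1.132872) / 0.344510 = -0.537148 / 0.344510 = -1.559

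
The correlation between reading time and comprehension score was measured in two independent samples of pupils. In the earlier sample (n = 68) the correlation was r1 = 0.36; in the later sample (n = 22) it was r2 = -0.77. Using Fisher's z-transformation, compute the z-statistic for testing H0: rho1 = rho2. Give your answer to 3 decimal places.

5.357

Fisher z-transforms: z1 = atanh(0.36) = 0.376886, z2 = atanh(-0.77) = -1.020328; difference d = 1.397214
Var(d) = 1/65 + 1/19 = 0.0153846 + 0.0526316 = 0.0680162
z = d/√Var(d) = 1.397214 / √0.0680162 = 1.397214 / 0.260799 = 5.357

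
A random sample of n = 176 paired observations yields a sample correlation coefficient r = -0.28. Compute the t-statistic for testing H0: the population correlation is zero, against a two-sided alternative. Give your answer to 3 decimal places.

-3.847

1 − r² = 1 − 0.0784 = 0.9216;  √(1−r²) = 0.960000
√(n−2) = √174 = 13.190906
t = r·√(n−2)/√(1−r²) = -0.28 · 13.190906 / 0.960000 = -3.847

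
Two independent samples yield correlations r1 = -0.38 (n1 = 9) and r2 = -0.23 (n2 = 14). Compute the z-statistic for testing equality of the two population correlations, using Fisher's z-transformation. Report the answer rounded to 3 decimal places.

-0.327

Fisher z-transforms: z1 = atanh(-0.38) = -0.400060, z2 = atanh(-0.23) = -0.234189; difference d = -0.165871
Var(d) = 1/6 + 1/11 = 0.1666667 + 0.0909091 = 0.2575758
z = d/√Var(d) = -0.165871 / √0.2575758 = -0.165871 / 0.507519 = -0.327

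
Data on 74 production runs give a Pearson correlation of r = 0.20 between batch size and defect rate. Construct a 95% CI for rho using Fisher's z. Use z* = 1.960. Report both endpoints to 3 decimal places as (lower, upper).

z_r = atanh(0.20) = 0.202733;  SE = 1/√(n−3) = 1/√71 = 0.118678
z-limits: 0.202733 ± 1.960·0.118678 = 0.202733 ± 0.232609 = [-0.029876, 0.435342]
ρ-limits: (tanh -0.029876, tanh 0.435342) = (-0.030, 0.410)

(-0.030, 0.410)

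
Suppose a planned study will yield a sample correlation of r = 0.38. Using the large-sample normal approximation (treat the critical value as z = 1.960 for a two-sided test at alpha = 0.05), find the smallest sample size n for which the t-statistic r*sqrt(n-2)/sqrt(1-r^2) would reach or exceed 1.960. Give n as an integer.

25

Need r·√(n−2)/√(1−r²) ≥ 1.960
√(n−2) ≥ 1.960·√(1−0.1444) / 0.38 = 1.960·0.924986 / 0.38 = 4.7710
n−2 ≥ 22.7624  ⇒  n ≥ 24.7624
Smallest integer n = 25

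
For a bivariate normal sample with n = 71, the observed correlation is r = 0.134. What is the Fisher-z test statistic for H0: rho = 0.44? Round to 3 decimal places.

Fisher z: atanh(0.134) = 0.134811, atanh(0.44) = 0.472231
z = (z_r − z_0)·√(n−3) = (0.134811 − 0.472231)·√68 = -0.337420 · 8.246211 = -2.782

-2.782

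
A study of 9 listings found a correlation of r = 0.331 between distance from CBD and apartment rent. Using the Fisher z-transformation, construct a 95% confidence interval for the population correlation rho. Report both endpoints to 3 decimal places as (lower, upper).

(-0.427, 0.816)

Fisher z: z_r = atanh(r) = ½·ln((1+0.331)/(1−0.331)) = 0.343951
SE(z) = 1/√(n−3) = 1/√6 = 0.408248
95% ⇒ z* = 1.960; margin = 1.960·0.408248 = 0.800166
CI on z-scale: (-0.456215, 1.144117)
Back-transform: tanh(-0.456215) = -0.426994, tanh(1.144117) = 0.815796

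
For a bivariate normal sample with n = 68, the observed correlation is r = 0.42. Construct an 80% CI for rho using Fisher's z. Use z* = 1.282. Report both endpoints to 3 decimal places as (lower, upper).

(0.281, 0.542)

Fisher z: z_r = atanh(r) = ½·ln((1+0.42)/(1−0.42)) = 0.447692
SE(z) = 1/√(n−3) = 1/√65 = 0.124035
80% ⇒ z* = 1.282; margin = 1.282·0.124035 = 0.159013
CI on z-scale: (0.288679, 0.606705)
Back-transform: tanh(0.288679) = 0.280919, tanh(0.606705) = 0.541804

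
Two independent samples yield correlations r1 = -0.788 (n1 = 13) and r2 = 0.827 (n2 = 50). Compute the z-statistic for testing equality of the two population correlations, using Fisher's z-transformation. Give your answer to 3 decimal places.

Fisher z-transforms: z1 = atanh(-0.788) = -1.066133, z2 = atanh(0.827) = 1.178569; difference d = -2.244702
Var(d) = 1/10 + 1/47 = 0.1000000 + 0.0212766 = 0.1212766
z = d/√Var(d) = -2.244702 / √0.1212766 = -2.244702 / 0.348248 = -6.446

-6.446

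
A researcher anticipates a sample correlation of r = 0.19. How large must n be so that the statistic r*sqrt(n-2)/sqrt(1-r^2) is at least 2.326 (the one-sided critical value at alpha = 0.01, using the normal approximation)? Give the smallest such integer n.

147

Need r·√(n−2)/√(1−r²) ≥ 2.326
√(n−2) ≥ 2.326·√(1−0.0361) / 0.19 = 2.326·0.981784 / 0.19 = 12.0191
n−2 ≥ 144.4588  ⇒  n ≥ 146.4588
Smallest integer n = 147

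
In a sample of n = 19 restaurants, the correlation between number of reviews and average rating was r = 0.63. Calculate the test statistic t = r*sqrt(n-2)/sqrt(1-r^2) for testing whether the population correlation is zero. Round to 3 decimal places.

3.345

1 − r² = 1 − 0.3969 = 0.6031;  √(1−r²) = 0.776595
√(n−2) = √17 = 4.123106
t = r·√(n−2)/√(1−r²) = 0.63 · 4.123106 / 0.776595 = 3.345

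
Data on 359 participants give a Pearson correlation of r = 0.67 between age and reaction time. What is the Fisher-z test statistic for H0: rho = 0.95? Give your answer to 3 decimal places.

z_r = atanh(0.67) = 0.810743,  z_0 = atanh(0.95) = 1.831781
SE = 1/√(n−3) = 1/√356 = 0.053000
z = (z_r − z_0)/SE = (0.810743 − 1.831781) / 0.053000 = -1.021038 / 0.053000 = -19.265

-19.265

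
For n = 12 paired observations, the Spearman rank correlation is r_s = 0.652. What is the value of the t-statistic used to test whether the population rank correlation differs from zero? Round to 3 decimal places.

2.719

1 − r_s² = 1 − 0.425104 = 0.574896;  √(1−r_s²) = 0.758219
√(n−2) = √10 = 3.162278
t = r_s·√(n−2)/√(1−r_s²) = 0.652 · 3.162278 / 0.758219 = 2.719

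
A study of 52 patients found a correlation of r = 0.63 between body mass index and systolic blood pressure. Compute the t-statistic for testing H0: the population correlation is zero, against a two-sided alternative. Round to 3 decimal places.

5.736

t = r·√(n−2) / √(1−r²) with r = 0.63, n = 52
  = 0.63·√50 / √(1 − 0.3969)
  = 0.63·7.071068 / 0.776595
  = 4.454773 / 0.776595 = 5.736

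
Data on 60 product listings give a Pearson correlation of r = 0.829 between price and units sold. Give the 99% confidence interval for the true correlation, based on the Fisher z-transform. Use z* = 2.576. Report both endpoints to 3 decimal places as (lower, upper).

Fisher z: z_r = atanh(r) = ½·ln((1+0.829)/(1−0.829)) = 1.184931
SE(z) = 1/√(n−3) = 1/√57 = 0.132453
99% ⇒ z* = 2.576; margin = 2.576·0.132453 = 0.341199
CI on z-scale: (0.843732, 1.526130)
Back-transform: tanh(0.843732) = 0.687781, tanh(1.526130) = 0.909760

(0.688, 0.910)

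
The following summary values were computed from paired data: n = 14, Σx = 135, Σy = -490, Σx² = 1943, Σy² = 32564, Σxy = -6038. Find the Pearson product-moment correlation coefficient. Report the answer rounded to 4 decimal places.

-0.4176

Numerator: nΣxy − (Σx)(Σy) = 14·(-6038) − (135)(-490) = -18382
Denominator: √[(nΣx²−(Σx)²)(nΣy²−(Σy)²)]
  nΣx²−(Σx)² = 14·1943 − 18225 = 8977;  nΣy²−(Σy)² = 14·32564 − 240100 = 215796
  √(8977·215796) = √1937200692 = 44013.6421
r = -18382 / 44013.6421 = -0.4176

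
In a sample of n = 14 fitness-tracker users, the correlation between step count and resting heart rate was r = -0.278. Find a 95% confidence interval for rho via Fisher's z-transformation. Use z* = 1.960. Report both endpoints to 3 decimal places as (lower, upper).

z_r = atanh(-0.278) = -0.285513;  SE = 1/√(n−3) = 1/√11 = 0.301511
z-limits: -0.285513 ± 1.960·0.301511 = -0.285513 ± 0.590962 = [-0.876475, 0.305449]
ρ-limits: (tanh -0.876475, tanh 0.305449) = (-0.705, 0.296)

(-0.705, 0.296)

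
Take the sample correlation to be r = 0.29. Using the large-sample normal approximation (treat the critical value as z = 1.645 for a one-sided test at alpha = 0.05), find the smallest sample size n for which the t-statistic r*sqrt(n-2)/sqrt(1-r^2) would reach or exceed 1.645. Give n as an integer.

r√(n−2)/√(1−r²) ≥ 1.645  ⇔  n−2 ≥ (1.645)²·(1−r²)/r²
(1−r²)/r² = (1−0.0841)/0.0841 = 10.8906
n ≥ 2 + 2.706025·10.8906 = 2 + 29.4702 = 31.4702
⌈31.4702⌉ = 32

32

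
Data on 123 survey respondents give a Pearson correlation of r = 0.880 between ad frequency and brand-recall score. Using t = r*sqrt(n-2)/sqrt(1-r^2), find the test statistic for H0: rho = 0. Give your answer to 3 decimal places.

t = r·√(n−2) / √(1−r²) with r = 0.880, n = 123
  = 0.880·√121 / √(1 − 0.774400)
  = 0.880·11.000000 / 0.474974
  = 9.680000 / 0.474974 = 20.380

20.380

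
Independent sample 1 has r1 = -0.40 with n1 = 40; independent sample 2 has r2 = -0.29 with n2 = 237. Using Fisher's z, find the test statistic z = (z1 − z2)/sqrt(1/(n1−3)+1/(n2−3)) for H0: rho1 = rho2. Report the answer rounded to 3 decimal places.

Fisher z-transforms: z1 = atanh(-0.40) = -0.423649, z2 = atanh(-0.29) = -0.298566; difference d = -0.125083
Var(d) = 1/37 + 1/234 = 0.0270270 + 0.0042735 = 0.0313005
z = d/√Var(d) = -0.125083 / √0.0313005 = -0.125083 / 0.176919 = -0.707

-0.707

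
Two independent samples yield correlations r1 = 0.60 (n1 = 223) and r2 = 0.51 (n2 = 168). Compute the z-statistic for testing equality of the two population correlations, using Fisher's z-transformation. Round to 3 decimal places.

z1 = atanh(0.60) = 0.693147,  z2 = atanh(0.51) = 0.562730
SE = √(1/(n1−3) + 1/(n2−3)) = √(1/220 + 1/165) = √(0.0045455 + 0.0060606) = √0.0106061 = 0.102986
z = (z1 − z2)/SE = (0.693147 − 0.562730) / 0.102986 = 0.130417 / 0.102986 = 1.266

1.266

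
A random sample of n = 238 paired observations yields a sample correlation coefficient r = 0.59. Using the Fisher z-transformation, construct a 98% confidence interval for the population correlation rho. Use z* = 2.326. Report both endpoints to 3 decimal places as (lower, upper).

(0.482, 0.680)

Fisher z: z_r = atanh(r) = ½·ln((1+0.59)/(1−0.59)) = 0.677666
SE(z) = 1/√(n−3) = 1/√235 = 0.065233
98% ⇒ z* = 2.326; margin = 2.326·0.065233 = 0.151732
CI on z-scale: (0.525934, 0.829398)
Back-transform: tanh(0.525934) = 0.482267, tanh(0.829398) = 0.680153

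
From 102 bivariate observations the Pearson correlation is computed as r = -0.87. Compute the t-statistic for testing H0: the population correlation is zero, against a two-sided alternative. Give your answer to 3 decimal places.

1 − r² = 1 − 0.7569 = 0.2431;  √(1−r²) = 0.493052
√(n−2) = √100 = 10.000000
t = r·√(n−2)/√(1−r²) = -0.87 · 10.000000 / 0.493052 = -17.645

-17.645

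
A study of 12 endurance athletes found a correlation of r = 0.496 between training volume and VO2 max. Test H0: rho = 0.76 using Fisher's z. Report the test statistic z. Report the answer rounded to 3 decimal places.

Fisher z: atanh(0.496) = 0.543987, atanh(0.76) = 0.996215
z = (z_r − z_0)·√(n−3) = (0.543987 − 0.996215)·√9 = -0.452228 · 3.000000 = -1.357

-1.357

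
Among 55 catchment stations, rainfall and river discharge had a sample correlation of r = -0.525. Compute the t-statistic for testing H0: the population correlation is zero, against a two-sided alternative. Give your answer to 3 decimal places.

-4.491

1 − r² = 1 − 0.275625 = 0.724375;  √(1−r²) = 0.851102
√(n−2) = √53 = 7.280110
t = r·√(n−2)/√(1−r²) = -0.525 · 7.280110 / 0.851102 = -4.491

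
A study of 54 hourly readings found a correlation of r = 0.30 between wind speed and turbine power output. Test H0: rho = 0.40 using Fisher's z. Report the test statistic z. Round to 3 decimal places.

-0.815

Fisher z: atanh(0.30) = 0.309520, atanh(0.40) = 0.423649
z = (z_r − z_0)·√(n−3) = (0.309520 − 0.423649)·√51 = -0.114129 · 7.141428 = -0.815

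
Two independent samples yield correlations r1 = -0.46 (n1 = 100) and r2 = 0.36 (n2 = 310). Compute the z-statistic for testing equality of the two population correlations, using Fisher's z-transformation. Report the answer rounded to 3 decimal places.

-7.505

z1 = atanh(-0.46) = -0.497311,  z2 = atanh(0.36) = 0.376886
SE = √(1/(n1−3) + 1/(n2−3)) = √(1/97 + 1/307) = √(0.0103093 + 0.0032573) = √0.0135666 = 0.116476
z = (z1 − z2)/SE = (-0.497311 − 0.376886) / 0.116476 = -0.874197 / 0.116476 = -7.505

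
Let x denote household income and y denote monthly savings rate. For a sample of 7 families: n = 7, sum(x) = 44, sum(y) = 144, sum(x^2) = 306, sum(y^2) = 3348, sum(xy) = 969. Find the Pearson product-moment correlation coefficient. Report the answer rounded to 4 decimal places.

S_xy = nΣxy − ΣxΣy = 7·969 − 44·144 = 6783 − 6336 = 447
S_xx = nΣx² − (Σx)² = 7·306 − 44² = 2142 − 1936 = 206
S_yy = nΣy² − (Σy)² = 7·3348 − 144² = 23436 − 20736 = 2700
r = S_xy / √(S_xx·S_yy) = 447 / √(206·2700) = 447 / √556200 = 447 / 745.7882 = 0.5994

0.5994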